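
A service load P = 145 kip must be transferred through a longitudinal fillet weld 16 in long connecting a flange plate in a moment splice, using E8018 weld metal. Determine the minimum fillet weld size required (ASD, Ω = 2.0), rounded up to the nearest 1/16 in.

w = 9/16 in

E80XX → F_EXX = 80 ksi.
Total weld length L = 16 in.
Required throat t_e = P × Ω / (0.6 F_EXX × L) = 145 × 2.0 / (0.6 × 80 × 16) = 0.3776 in.
Required leg w = t_e / 0.707 = 0.5341 in → use 9/16 in.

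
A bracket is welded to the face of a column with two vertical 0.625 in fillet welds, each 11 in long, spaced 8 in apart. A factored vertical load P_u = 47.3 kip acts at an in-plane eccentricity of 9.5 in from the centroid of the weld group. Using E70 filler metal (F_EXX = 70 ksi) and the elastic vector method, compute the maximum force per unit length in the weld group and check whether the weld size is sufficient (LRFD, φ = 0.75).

f_max ≈ 6.82 kip/in; adequate

Total weld length L_w = 22 in. Treat welds as unit-width lines.
Polar moment about centroid: J = 2[d³/12 + d(b/2)²] = 2[11³/12 + 11×4²] = 573.8 in³.
Direct shear f_v = P/L_w = 47.3 / 22 = 2.15 kip/in (vertical).
Torsion M = P·e = 47.3 × 9.5 = 449.35 kip·in.
Critical point at (x, y) = (4, 5.5) from centroid. f_tx = M·y/J = 4.307 kip/in; f_ty = M·x/J = 3.132 kip/in.
Resultant f_max = √[f_tx² + (f_v + f_ty)²] = √[4.307² + (2.15 + 3.132)²] = 6.816 kip/in.
Capacity per unit length: φr_n = 0.75 × 0.6 × 70 × (0.707 × 0.625) = 13.92 kip/in.
6.816 ≤ 13.92 → adequate.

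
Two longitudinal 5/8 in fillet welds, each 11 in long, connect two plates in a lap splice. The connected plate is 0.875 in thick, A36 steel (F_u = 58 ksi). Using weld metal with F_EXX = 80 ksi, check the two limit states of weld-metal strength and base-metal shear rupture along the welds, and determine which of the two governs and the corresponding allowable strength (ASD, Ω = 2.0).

R_n/Ω ≈ 233 kip (weld metal governs)

t_e = 0.707 × 0.625 = 0.4419 in; L = 22 in.
Weld metal: R_n/Ω = (1/2.0) × 0.6 × 80 × 0.4419 × 22 = 233.3 kip.
Base metal (shear rupture): R_n/Ω = (1/2.0) × 0.6 × 58 × 0.875 × 22 = 334.9 kip.
Governing: weld metal.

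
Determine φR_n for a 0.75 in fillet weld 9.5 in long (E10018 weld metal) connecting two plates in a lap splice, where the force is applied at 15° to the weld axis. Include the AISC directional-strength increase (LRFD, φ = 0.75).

E100XX → F_EXX = 100 ksi.
t_e = 0.707 × 0.75 = 0.5302 in; A_we = 0.5302 × 9.5 = 5.037 in².
Directional factor: 1.0 + 0.5 sin^1.5(15°) = 1.066.
F_nw = 0.6 × 100 × 1.066 = 63.95 ksi.
φR_n = 0.75 × 63.95 × 5.037 = 241.6 kip.

φR_n ≈ 242 kip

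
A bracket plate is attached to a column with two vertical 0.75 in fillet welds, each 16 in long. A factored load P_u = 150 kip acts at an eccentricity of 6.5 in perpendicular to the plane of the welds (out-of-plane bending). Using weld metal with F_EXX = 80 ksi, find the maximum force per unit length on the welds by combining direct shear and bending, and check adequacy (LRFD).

f_max ≈ 12.3 kip/in; adequate

L_w = 2 × 16 = 32 in; section modulus (unit throat) S = 2 × L²/6 = 85.33 in².
Direct shear f_v = P/L_w = 150/32 = 4.688 kip/in.
Moment M = P × e = 150 × 6.5 = 975 kip·in; bending f_b = M/S = 11.43 kip/in.
f_max = √(f_v² + f_b²) = √(4.688² + 11.43²) = 12.35 kip/in.
φr_n = 0.75 × 0.6 × 80 × (0.707 × 0.75) = 19.09 kip/in → adequate.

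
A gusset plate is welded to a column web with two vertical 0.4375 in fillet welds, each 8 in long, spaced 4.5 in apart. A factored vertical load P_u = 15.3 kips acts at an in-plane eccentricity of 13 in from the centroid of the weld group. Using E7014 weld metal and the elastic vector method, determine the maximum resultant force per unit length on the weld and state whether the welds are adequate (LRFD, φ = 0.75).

f_max ≈ 6.01 kip/in; adequate

E70XX → F_EXX = 70 ksi.
Total weld length L_w = 16 in. Treat welds as unit-width lines.
Polar moment about centroid: J = 2[d³/12 + d(b/2)²] = 2[8³/12 + 8×2.25²] = 166.3 in³.
Direct shear f_v = P/L_w = 15.3 / 16 = 0.9563 kip/in (vertical).
Torsion M = P·e = 15.3 × 13 = 198.9 kip·in.
Critical point at (x, y) = (2.25, 4) from centroid. f_tx = M·y/J = 4.783 kip/in; f_ty = M·x/J = 2.691 kip/in.
Resultant f_max = √[f_tx² + (f_v + f_ty)²] = √[4.783² + (0.9563 + 2.691)²] = 6.015 kip/in.
Capacity per unit length: φr_n = 0.75 × 0.6 × 70 × (0.707 × 0.4375) = 9.743 kip/in.
6.015 ≤ 9.743 → adequate.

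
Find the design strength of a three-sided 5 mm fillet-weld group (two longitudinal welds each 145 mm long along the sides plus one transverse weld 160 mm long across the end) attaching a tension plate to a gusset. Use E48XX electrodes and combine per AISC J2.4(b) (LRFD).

φR_n ≈ 371 kN

E48XX → F_EXX = 480 MPa.
t_e = 0.707 × 5 = 3.535 mm.
R_nwl = 0.6 × 480 × 3.535 × 290 × 10⁻³ = 295.2 kN (longitudinal, 2 welds).
R_nwt = 0.6 × 480 × 3.535 × 160 × 10⁻³ = 162.9 kN (transverse, base value).
(i) R_nwl + R_nwt = 458.1 kN; (ii) 0.85 R_nwl + 1.5 R_nwt = 495.3 kN.
R_n = max = 495.3 kN [governs: (ii)]; φR_n = 371.5 kN.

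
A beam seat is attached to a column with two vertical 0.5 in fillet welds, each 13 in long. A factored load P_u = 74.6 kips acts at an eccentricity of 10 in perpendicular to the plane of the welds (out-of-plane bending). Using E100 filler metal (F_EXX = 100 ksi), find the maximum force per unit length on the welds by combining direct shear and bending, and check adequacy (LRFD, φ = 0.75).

L_w = 2 × 13 = 26 in; section modulus (unit throat) S = 2 × L²/6 = 56.33 in².
Direct shear f_v = P/L_w = 74.6/26 = 2.869 kip/in.
Moment M = P × e = 74.6 × 10 = 746 kip·in; bending f_b = M/S = 13.24 kip/in.
f_max = √(f_v² + f_b²) = √(2.869² + 13.24²) = 13.55 kip/in.
φr_n = 0.75 × 0.6 × 100 × (0.707 × 0.5) = 15.91 kip/in → adequate.

f_max ≈ 13.5 kip/in; adequate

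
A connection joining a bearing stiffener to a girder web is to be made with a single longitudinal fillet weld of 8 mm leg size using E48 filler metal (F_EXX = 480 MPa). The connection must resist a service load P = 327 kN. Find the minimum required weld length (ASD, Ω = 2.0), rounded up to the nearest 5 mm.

L = 405 mm

Throat t_e = 0.707 × 8 = 5.656 mm.
r_n/Ω = (0.6 × 480 × 5.656) / 2.0 = 814.5 N/mm = 0.8145 kN/mm.
L_req = P / (r_n/Ω) = 327 / 0.8145 = 401.5 mm total.
Round up → use L = 405 mm.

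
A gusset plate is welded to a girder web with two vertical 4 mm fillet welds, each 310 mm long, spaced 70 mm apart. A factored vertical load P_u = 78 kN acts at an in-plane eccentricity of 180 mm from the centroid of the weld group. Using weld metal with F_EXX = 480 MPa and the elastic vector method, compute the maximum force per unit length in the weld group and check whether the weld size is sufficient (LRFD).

Total weld length L_w = 620 mm. Treat welds as unit-width lines.
Polar moment about centroid: J = 2[d³/12 + d(b/2)²] = 2[310³/12 + 310×35²] = 5725000 mm³.
Direct shear f_v = P/L_w = 78×10³ / 620 = 125.8 N/mm (vertical).
Torsion M = P·e = 78×10³ × 180 = 14040000 N·mm.
Critical point at (x, y) = (35, 155) from centroid. f_tx = M·y/J = 380.1 N/mm; f_ty = M·x/J = 85.84 N/mm.
Resultant f_max = √[f_tx² + (f_v + f_ty)²] = √[380.1² + (125.8 + 85.84)²] = 435.1 N/mm.
Capacity per unit length: φr_n = 0.75 × 0.6 × 480 × (0.707 × 4) = 610.8 N/mm.
435.1 ≤ 610.8 → adequate.

f_max ≈ 435 N/mm; adequate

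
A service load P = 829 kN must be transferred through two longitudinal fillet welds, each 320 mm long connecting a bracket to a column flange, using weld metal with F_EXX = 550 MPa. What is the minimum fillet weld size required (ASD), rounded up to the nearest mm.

Total weld length L = 640 mm.
Required throat t_e = P × Ω / (0.6 F_EXX × L) = 829 × 2.0 / (0.6 × 550 × 640 × 10⁻³) = 7.85 mm.
Required leg w = t_e / 0.707 = 11.1 mm → use 12 mm.

w = 12 mm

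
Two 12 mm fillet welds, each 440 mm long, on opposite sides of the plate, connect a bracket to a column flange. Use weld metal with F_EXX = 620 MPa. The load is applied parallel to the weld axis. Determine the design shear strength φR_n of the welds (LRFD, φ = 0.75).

Effective throat t_e = 0.707 × 12 = 8.484 mm.
Total length L = 880 mm; A_we = 8.484 × 880 = 7466 mm².
F_nw = 0.6 F_EXX = 0.6 × 620 = 372 MPa.
φR_n = 0.75 × 372 × 7466 × 10⁻³ = 2083 kN.

φR_n ≈ 2080 kN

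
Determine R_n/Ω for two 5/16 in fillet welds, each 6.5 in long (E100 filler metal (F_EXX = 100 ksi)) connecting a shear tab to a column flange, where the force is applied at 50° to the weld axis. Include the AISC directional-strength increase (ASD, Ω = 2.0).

R_n/Ω ≈ 115 kip

t_e = 0.707 × 0.3125 = 0.2209 in; A_we = 0.2209 × 13 = 2.872 in².
Directional factor: 1.0 + 0.5 sin^1.5(50°) = 1.335.
F_nw = 0.6 × 100 × 1.335 = 80.11 ksi.
R_n/Ω = (80.11 × 2.872) / 2.0 = 115.1 kip.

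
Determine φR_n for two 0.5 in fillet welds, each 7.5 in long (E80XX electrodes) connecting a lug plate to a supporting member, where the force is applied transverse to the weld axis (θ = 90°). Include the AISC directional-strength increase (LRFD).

E80XX → F_EXX = 80 ksi.
t_e = 0.707 × 0.5 = 0.3535 in; A_we = 0.3535 × 15 = 5.302 in².
Directional factor: 1.0 + 0.5 sin^1.5(90°) = 1.5.
F_nw = 0.6 × 80 × 1.5 = 72 ksi.
φR_n = 0.75 × 72 × 5.302 = 286.3 kips.

φR_n ≈ 286 kips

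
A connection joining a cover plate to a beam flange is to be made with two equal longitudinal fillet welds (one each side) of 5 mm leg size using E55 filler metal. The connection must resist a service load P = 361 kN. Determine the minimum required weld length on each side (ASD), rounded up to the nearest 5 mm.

L = 310 mm on each side

E55XX → F_EXX = 550 MPa.
Throat t_e = 0.707 × 5 = 3.535 mm.
r_n/Ω = (0.6 × 550 × 3.535) / 2.0 = 583.3 N/mm = 0.5833 kN/mm.
L_req = P / (r_n/Ω) = 361 / 0.5833 = 618.9 mm total.
Per side: 618.9 / 2 = 309.5 mm.
Round up → use L = 310 mm on each side.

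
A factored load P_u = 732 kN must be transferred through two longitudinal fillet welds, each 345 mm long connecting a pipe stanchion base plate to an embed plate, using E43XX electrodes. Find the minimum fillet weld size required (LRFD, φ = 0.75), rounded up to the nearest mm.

E43XX → F_EXX = 430 MPa.
Total weld length L = 690 mm.
Required throat t_e = P_u / (φ × 0.6 F_EXX × L) = 732 / (0.75 × 0.6 × 430 × 690 × 10⁻³) = 5.483 mm.
Required leg w = t_e / 0.707 = 7.755 mm → use 8 mm.

w = 8 mm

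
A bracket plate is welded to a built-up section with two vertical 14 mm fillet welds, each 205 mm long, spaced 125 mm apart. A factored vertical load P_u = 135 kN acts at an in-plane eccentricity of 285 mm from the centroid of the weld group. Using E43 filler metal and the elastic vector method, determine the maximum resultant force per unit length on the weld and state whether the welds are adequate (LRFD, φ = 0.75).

E43XX → F_EXX = 430 MPa.
Total weld length L_w = 410 mm. Treat welds as unit-width lines.
Polar moment about centroid: J = 2[d³/12 + d(b/2)²] = 2[205³/12 + 205×62.5²] = 3037000 mm³.
Direct shear f_v = P/L_w = 135×10³ / 410 = 329.3 N/mm (vertical).
Torsion M = P·e = 135×10³ × 285 = 38475000 N·mm.
Critical point at (x, y) = (62.5, 102.5) from centroid. f_tx = M·y/J = 1298 N/mm; f_ty = M·x/J = 791.7 N/mm.
Resultant f_max = √[f_tx² + (f_v + f_ty)²] = √[1298² + (329.3 + 791.7)²] = 1715 N/mm.
Capacity per unit length: φr_n = 0.75 × 0.6 × 430 × (0.707 × 14) = 1915 N/mm.
1715 ≤ 1915 → adequate.

f_max ≈ 1720 N/mm; adequate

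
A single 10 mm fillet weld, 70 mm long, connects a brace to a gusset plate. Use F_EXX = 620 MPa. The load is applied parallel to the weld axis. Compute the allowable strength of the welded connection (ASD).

Effective throat t_e = 0.707 × 10 = 7.07 mm.
Total length L = 70 mm; A_we = 7.07 × 70 = 494.9 mm².
F_nw = 0.6 F_EXX = 0.6 × 620 = 372 MPa.
R_n = 372 × 494.9 × 10⁻³ = 184.1 kN; R_n/Ω = 184.1/2.0 = 92.05 kN.

R_n/Ω ≈ 92.1 kN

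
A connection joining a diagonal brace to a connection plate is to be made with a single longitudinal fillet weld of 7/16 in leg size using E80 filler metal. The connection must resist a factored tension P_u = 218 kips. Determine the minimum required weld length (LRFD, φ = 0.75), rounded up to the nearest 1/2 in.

L = 20 in

E80XX → F_EXX = 80 ksi.
Throat t_e = 0.707 × 0.4375 = 0.3093 in.
φr_n = 0.75 × 0.6 × 80 × 0.3093 = 11.14 kips/in.
L_req = P_u / φr_n = 218 / 11.14 = 19.58 in total.
Round up → use L = 20 in.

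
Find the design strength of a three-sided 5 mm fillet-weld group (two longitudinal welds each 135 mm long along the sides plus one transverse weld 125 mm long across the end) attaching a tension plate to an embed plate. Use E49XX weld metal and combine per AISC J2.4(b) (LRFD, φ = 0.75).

E49XX → F_EXX = 490 MPa.
t_e = 0.707 × 5 = 3.535 mm.
R_nwl = 0.6 × 490 × 3.535 × 270 × 10⁻³ = 280.6 kN (longitudinal, 2 welds).
R_nwt = 0.6 × 490 × 3.535 × 125 × 10⁻³ = 129.9 kN (transverse, base value).
(i) R_nwl + R_nwt = 410.5 kN; (ii) 0.85 R_nwl + 1.5 R_nwt = 433.4 kN.
R_n = max = 433.4 kN [governs: (ii)]; φR_n = 325 kN.

φR_n ≈ 325 kN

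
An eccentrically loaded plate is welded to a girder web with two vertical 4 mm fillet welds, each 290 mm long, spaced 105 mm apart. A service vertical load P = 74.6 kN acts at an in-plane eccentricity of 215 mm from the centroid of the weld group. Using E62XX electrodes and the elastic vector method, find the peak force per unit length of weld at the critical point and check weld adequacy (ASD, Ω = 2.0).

E62XX → F_EXX = 620 MPa.
Total weld length L_w = 580 mm. Treat welds as unit-width lines.
Polar moment about centroid: J = 2[d³/12 + d(b/2)²] = 2[290³/12 + 290×52.5²] = 5663000 mm³.
Direct shear f_v = P/L_w = 74.6×10³ / 580 = 128.6 N/mm (vertical).
Torsion M = P·e = 74.6×10³ × 215 = 16039000 N·mm.
Critical point at (x, y) = (52.5, 145) from centroid. f_tx = M·y/J = 410.6 N/mm; f_ty = M·x/J = 148.7 N/mm.
Resultant f_max = √[f_tx² + (f_v + f_ty)²] = √[410.6² + (128.6 + 148.7)²] = 495.5 N/mm.
Capacity per unit length: r_n/Ω = (1/2.0) × 0.6 × 620 × (0.707 × 4) = 526 N/mm.
495.5 ≤ 526 → adequate.

f_max ≈ 496 N/mm; adequate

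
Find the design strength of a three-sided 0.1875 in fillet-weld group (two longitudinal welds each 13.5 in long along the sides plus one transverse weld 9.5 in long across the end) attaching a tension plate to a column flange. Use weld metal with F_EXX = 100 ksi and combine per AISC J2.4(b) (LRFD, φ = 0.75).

t_e = 0.707 × 0.1875 = 0.1326 in.
R_nwl = 0.6 × 100 × 0.1326 × 27 = 214.8 kip (longitudinal, 2 welds).
R_nwt = 0.6 × 100 × 0.1326 × 9.5 = 75.56 kip (transverse, base value).
(i) R_nwl + R_nwt = 290.3 kip; (ii) 0.85 R_nwl + 1.5 R_nwt = 295.9 kip.
R_n = max = 295.9 kip [governs: (ii)]; φR_n = 221.9 kip.

φR_n ≈ 222 kip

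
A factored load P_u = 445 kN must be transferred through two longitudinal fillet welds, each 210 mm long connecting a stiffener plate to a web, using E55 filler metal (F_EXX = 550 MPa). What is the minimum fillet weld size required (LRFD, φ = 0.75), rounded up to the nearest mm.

w = 7 mm

Total weld length L = 420 mm.
Required throat t_e = P_u / (φ × 0.6 F_EXX × L) = 445 / (0.75 × 0.6 × 550 × 420 × 10⁻³) = 4.281 mm.
Required leg w = t_e / 0.707 = 6.055 mm → use 7 mm.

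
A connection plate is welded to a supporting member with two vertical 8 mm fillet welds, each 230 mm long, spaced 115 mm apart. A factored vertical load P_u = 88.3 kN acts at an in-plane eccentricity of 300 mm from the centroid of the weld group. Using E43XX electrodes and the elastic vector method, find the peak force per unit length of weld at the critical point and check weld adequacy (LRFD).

E43XX → F_EXX = 430 MPa.
Total weld length L_w = 460 mm. Treat welds as unit-width lines.
Polar moment about centroid: J = 2[d³/12 + d(b/2)²] = 2[230³/12 + 230×57.5²] = 3549000 mm³.
Direct shear f_v = P/L_w = 88.3×10³ / 460 = 192 N/mm (vertical).
Torsion M = P·e = 88.3×10³ × 300 = 26490000 N·mm.
Critical point at (x, y) = (57.5, 115) from centroid. f_tx = M·y/J = 858.4 N/mm; f_ty = M·x/J = 429.2 N/mm.
Resultant f_max = √[f_tx² + (f_v + f_ty)²] = √[858.4² + (192 + 429.2)²] = 1060 N/mm.
Capacity per unit length: φr_n = 0.75 × 0.6 × 430 × (0.707 × 8) = 1094 N/mm.
1060 ≤ 1094 → adequate.

f_max ≈ 1060 N/mm; adequate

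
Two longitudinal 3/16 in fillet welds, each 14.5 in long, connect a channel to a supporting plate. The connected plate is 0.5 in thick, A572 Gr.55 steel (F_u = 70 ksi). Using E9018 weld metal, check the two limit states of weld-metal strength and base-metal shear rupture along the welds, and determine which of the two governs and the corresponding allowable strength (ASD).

E90XX → F_EXX = 90 ksi.
t_e = 0.707 × 0.1875 = 0.1326 in; L = 29 in.
Weld metal: R_n/Ω = (1/2.0) × 0.6 × 90 × 0.1326 × 29 = 103.8 kip.
Base metal (shear rupture): R_n/Ω = (1/2.0) × 0.6 × 70 × 0.5 × 29 = 304.5 kip.
Governing: weld metal.

R_n/Ω ≈ 104 kip (weld metal governs)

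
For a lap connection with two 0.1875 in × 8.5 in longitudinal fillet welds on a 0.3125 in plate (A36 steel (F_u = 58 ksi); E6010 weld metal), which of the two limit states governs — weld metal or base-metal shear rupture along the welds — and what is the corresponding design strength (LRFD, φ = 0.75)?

φR_n ≈ 60.8 kip (weld metal governs)

E60XX → F_EXX = 60 ksi.
t_e = 0.707 × 0.1875 = 0.1326 in; L = 17 in.
Weld metal: φR_n = 0.75 × 0.6 × 60 × 0.1326 × 17 = 60.85 kip.
Base metal (shear rupture): φR_n = 0.75 × 0.6 × 58 × 0.3125 × 17 = 138.7 kip.
Governing: weld metal.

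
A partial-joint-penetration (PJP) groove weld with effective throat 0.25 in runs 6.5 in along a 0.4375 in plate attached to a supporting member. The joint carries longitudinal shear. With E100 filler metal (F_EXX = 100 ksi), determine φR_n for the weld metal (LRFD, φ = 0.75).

Effective throat (given) t_e = 0.25 in.
A_we = 0.25 × 6.5 = 1.625 in².
F_nw = 0.6 F_EXX = 60 ksi.
φR_n = 0.75 × 60 × 1.625 = 73.12 kip.

φR_n ≈ 73.1 kip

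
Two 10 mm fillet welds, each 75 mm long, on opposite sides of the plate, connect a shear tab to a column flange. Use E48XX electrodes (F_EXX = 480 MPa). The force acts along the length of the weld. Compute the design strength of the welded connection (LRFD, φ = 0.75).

Effective throat t_e = 0.707 × 10 = 7.07 mm.
Total length L = 150 mm; A_we = 7.07 × 150 = 1060 mm².
F_nw = 0.6 F_EXX = 0.6 × 480 = 288 MPa.
φR_n = 0.75 × 288 × 1060 × 10⁻³ = 229.1 kN.

φR_n ≈ 229 kN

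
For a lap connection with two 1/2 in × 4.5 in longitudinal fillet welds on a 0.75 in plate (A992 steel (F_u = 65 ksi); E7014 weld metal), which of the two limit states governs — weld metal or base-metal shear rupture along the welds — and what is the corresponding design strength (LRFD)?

E70XX → F_EXX = 70 ksi.
t_e = 0.707 × 0.5 = 0.3535 in; L = 9 in.
Weld metal: φR_n = 0.75 × 0.6 × 70 × 0.3535 × 9 = 100.2 kip.
Base metal (shear rupture): φR_n = 0.75 × 0.6 × 65 × 0.75 × 9 = 197.4 kip.
Governing: weld metal.

φR_n ≈ 100 kip (weld metal governs)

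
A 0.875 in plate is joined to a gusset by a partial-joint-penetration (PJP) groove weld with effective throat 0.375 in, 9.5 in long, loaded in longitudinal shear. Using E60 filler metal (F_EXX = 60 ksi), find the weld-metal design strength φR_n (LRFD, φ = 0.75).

Effective throat (given) t_e = 0.375 in.
A_we = 0.375 × 9.5 = 3.562 in².
F_nw = 0.6 F_EXX = 36 ksi.
φR_n = 0.75 × 36 × 3.562 = 96.19 kips.

φR_n ≈ 96.2 kips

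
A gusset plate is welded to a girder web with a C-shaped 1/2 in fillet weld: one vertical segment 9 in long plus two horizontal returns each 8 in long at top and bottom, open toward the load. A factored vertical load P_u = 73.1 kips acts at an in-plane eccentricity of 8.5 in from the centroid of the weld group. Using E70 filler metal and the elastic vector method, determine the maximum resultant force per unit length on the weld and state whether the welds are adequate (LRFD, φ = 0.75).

f_max ≈ 10.2 kip/in; adequate

E70XX → F_EXX = 70 ksi.
Total weld length L_w = 25 in. Treat welds as unit-width lines.
Centroid: x̄ = 2×8×4 / 25 = 2.56 in from the vertical weld.
Polar moment about centroid: J = I_x + I_y = [9³/12 + 2×8×4.5²] + [9×2.56² + 2(8³/12 + 8×1.44²)] = 562.2 in³.
Direct shear f_v = P/L_w = 73.1 / 25 = 2.924 kip/in (vertical).
Torsion M = P·e = 73.1 × 8.5 = 621.35 kip·in.
Critical point at (x, y) = (5.44, 4.5) from centroid. f_tx = M·y/J = 4.973 kip/in; f_ty = M·x/J = 6.012 kip/in.
Resultant f_max = √[f_tx² + (f_v + f_ty)²] = √[4.973² + (2.924 + 6.012)²] = 10.23 kip/in.
Capacity per unit length: φr_n = 0.75 × 0.6 × 70 × (0.707 × 0.5) = 11.14 kip/in.
10.23 ≤ 11.14 → adequate.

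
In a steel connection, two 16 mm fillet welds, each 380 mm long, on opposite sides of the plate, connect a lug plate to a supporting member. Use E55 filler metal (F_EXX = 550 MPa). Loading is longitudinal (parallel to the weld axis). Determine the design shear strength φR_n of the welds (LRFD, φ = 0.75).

φR_n ≈ 2130 kN

Effective throat t_e = 0.707 × 16 = 11.31 mm.
Total length L = 760 mm; A_we = 11.31 × 760 = 8597 mm².
F_nw = 0.6 F_EXX = 0.6 × 550 = 330 MPa.
φR_n = 0.75 × 330 × 8597 × 10⁻³ = 2128 kN.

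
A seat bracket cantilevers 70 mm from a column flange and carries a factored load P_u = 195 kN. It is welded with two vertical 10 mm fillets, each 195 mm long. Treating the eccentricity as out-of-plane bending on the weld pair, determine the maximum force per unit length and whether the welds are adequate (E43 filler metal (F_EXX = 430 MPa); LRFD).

f_max ≈ 1190 N/mm; adequate

L_w = 2 × 195 = 390 mm; section modulus (unit throat) S = 2 × L²/6 = 12680 mm².
Direct shear f_v = P/L_w = 195×10³/390 = 500 N/mm.
Moment M = P × e = 195×10³ × 70 = 13650000 N·mm; bending f_b = M/S = 1077 N/mm.
f_max = √(f_v² + f_b²) = √(500² + 1077²) = 1187 N/mm.
φr_n = 0.75 × 0.6 × 430 × (0.707 × 10) = 1368 N/mm → adequate.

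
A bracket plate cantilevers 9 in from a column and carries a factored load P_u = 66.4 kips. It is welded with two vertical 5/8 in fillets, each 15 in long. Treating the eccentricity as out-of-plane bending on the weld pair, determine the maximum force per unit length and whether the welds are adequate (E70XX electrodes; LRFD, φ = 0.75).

E70XX → F_EXX = 70 ksi.
L_w = 2 × 15 = 30 in; section modulus (unit throat) S = 2 × L²/6 = 75 in².
Direct shear f_v = P/L_w = 66.4/30 = 2.213 kip/in.
Moment M = P × e = 66.4 × 9 = 597.6 kip·in; bending f_b = M/S = 7.968 kip/in.
f_max = √(f_v² + f_b²) = √(2.213² + 7.968²) = 8.27 kip/in.
φr_n = 0.75 × 0.6 × 70 × (0.707 × 0.625) = 13.92 kip/in → adequate.

f_max ≈ 8.27 kip/in; adequate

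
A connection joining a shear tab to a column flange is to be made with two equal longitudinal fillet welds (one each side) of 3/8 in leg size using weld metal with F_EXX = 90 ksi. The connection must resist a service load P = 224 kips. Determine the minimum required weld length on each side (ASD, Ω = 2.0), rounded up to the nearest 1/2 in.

Throat t_e = 0.707 × 0.375 = 0.2651 in.
r_n/Ω = (0.6 × 90 × 0.2651) / 2.0 = 7.158 kip/in.
L_req = P / (r_n/Ω) = 224 / 7.158 = 31.29 in total.
Per side: 31.29 / 2 = 15.65 in.
Round up → use L = 16 in on each side.

L = 16 in on each side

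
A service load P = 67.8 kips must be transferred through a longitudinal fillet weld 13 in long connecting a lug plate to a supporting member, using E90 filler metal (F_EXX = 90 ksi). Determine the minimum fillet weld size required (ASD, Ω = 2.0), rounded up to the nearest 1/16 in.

w = 5/16 in

Total weld length L = 13 in.
Required throat t_e = P × Ω / (0.6 F_EXX × L) = 67.8 × 2.0 / (0.6 × 90 × 13) = 0.1932 in.
Required leg w = t_e / 0.707 = 0.2732 in → use 5/16 in.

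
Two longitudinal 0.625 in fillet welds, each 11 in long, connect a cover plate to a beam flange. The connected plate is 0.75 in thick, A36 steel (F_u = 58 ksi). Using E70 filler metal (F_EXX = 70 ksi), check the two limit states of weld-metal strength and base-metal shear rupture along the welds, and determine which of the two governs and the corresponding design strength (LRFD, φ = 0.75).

t_e = 0.707 × 0.625 = 0.4419 in; L = 22 in.
Weld metal: φR_n = 0.75 × 0.6 × 70 × 0.4419 × 22 = 306.2 kips.
Base metal (shear rupture): φR_n = 0.75 × 0.6 × 58 × 0.75 × 22 = 430.6 kips.
Governing: weld metal.

φR_n ≈ 306 kips (weld metal governs)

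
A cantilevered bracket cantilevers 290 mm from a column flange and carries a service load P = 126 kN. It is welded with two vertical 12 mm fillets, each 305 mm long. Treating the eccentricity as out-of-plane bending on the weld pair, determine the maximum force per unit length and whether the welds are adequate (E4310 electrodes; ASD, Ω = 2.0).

E43XX → F_EXX = 430 MPa.
L_w = 2 × 305 = 610 mm; section modulus (unit throat) S = 2 × L²/6 = 31010 mm².
Direct shear f_v = P/L_w = 126×10³/610 = 206.6 N/mm.
Moment M = P × e = 126×10³ × 290 = 36540000 N·mm; bending f_b = M/S = 1178 N/mm.
f_max = √(f_v² + f_b²) = √(206.6² + 1178²) = 1196 N/mm.
r_n/Ω = (1/2.0) × 0.6 × 430 × (0.707 × 12) = 1094 N/mm → NOT adequate.

f_max ≈ 1200 N/mm; NOT adequate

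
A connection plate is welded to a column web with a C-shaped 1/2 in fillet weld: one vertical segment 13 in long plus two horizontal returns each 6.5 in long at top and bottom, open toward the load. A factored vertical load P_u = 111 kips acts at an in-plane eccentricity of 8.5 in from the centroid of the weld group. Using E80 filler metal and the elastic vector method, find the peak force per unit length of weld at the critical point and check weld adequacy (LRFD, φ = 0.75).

E80XX → F_EXX = 80 ksi.
Total weld length L_w = 26 in. Treat welds as unit-width lines.
Centroid: x̄ = 2×6.5×3.25 / 26 = 1.625 in from the vertical weld.
Polar moment about centroid: J = I_x + I_y = [13³/12 + 2×6.5×6.5²] + [13×1.625² + 2(6.5³/12 + 6.5×1.625²)] = 846.8 in³.
Direct shear f_v = P/L_w = 111 / 26 = 4.269 kip/in (vertical).
Torsion M = P·e = 111 × 8.5 = 943.5 kip·in.
Critical point at (x, y) = (4.875, 6.5) from centroid. f_tx = M·y/J = 7.243 kip/in; f_ty = M·x/J = 5.432 kip/in.
Resultant f_max = √[f_tx² + (f_v + f_ty)²] = √[7.243² + (4.269 + 5.432)²] = 12.11 kip/in.
Capacity per unit length: φr_n = 0.75 × 0.6 × 80 × (0.707 × 0.5) = 12.73 kip/in.
12.11 ≤ 12.73 → adequate.

f_max ≈ 12.1 kip/in; adequate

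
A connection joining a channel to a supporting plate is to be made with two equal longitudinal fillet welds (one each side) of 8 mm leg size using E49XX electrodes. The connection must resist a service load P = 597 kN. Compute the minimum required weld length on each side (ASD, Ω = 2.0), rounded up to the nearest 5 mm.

E49XX → F_EXX = 490 MPa.
Throat t_e = 0.707 × 8 = 5.656 mm.
r_n/Ω = (0.6 × 490 × 5.656) / 2.0 = 831.4 N/mm = 0.8314 kN/mm.
L_req = P / (r_n/Ω) = 597 / 0.8314 = 718 mm total.
Per side: 718 / 2 = 359 mm.
Round up → use L = 360 mm on each side.

L = 360 mm on each side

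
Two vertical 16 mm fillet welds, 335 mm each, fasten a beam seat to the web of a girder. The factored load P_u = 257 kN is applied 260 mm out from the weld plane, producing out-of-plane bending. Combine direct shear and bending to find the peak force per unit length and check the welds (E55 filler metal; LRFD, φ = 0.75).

E55XX → F_EXX = 550 MPa.
L_w = 2 × 335 = 670 mm; section modulus (unit throat) S = 2 × L²/6 = 37410 mm².
Direct shear f_v = P/L_w = 257×10³/670 = 383.6 N/mm.
Moment M = P × e = 257×10³ × 260 = 66820000 N·mm; bending f_b = M/S = 1786 N/mm.
f_max = √(f_v² + f_b²) = √(383.6² + 1786²) = 1827 N/mm.
φr_n = 0.75 × 0.6 × 550 × (0.707 × 16) = 2800 N/mm → adequate.

f_max ≈ 1830 N/mm; adequate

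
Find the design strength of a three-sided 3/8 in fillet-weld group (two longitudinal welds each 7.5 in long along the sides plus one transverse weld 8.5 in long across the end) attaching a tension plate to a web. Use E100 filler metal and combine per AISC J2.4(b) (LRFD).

E100XX → F_EXX = 100 ksi.
t_e = 0.707 × 0.375 = 0.2651 in.
R_nwl = 0.6 × 100 × 0.2651 × 15 = 238.6 kip (longitudinal, 2 welds).
R_nwt = 0.6 × 100 × 0.2651 × 8.5 = 135.2 kip (transverse, base value).
(i) R_nwl + R_nwt = 373.8 kip; (ii) 0.85 R_nwl + 1.5 R_nwt = 405.6 kip.
R_n = max = 405.6 kip [governs: (ii)]; φR_n = 304.2 kip.

φR_n ≈ 304 kip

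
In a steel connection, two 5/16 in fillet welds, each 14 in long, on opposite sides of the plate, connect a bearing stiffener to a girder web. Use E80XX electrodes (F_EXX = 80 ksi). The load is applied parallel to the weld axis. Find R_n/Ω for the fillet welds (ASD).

R_n/Ω ≈ 148 kips

Effective throat t_e = 0.707 × 0.3125 = 0.2209 in.
Total length L = 28 in; A_we = 0.2209 × 28 = 6.186 in².
F_nw = 0.6 F_EXX = 0.6 × 80 = 48 ksi.
R_n = 48 × 6.186 = 296.9 kips; R_n/Ω = 296.9/2.0 = 148.5 kips.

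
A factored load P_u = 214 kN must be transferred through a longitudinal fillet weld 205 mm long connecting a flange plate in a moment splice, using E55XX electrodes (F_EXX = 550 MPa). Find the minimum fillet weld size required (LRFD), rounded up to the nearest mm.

Total weld length L = 205 mm.
Required throat t_e = P_u / (φ × 0.6 F_EXX × L) = 214 / (0.75 × 0.6 × 550 × 205 × 10⁻³) = 4.218 mm.
Required leg w = t_e / 0.707 = 5.966 mm → use 6 mm.

w = 6 mm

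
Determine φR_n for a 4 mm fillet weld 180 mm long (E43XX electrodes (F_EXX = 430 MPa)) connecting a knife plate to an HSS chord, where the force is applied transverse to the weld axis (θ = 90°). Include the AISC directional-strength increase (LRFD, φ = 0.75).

φR_n ≈ 148 kN

t_e = 0.707 × 4 = 2.828 mm; A_we = 2.828 × 180 = 509 mm².
Directional factor: 1.0 + 0.5 sin^1.5(90°) = 1.5.
F_nw = 0.6 × 430 × 1.5 = 387 MPa.
φR_n = 0.75 × 387 × 509 × 10⁻³ = 147.7 kN.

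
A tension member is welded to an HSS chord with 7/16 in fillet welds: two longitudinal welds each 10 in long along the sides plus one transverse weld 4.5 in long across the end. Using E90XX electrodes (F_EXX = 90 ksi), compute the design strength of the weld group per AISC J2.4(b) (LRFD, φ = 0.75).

φR_n ≈ 307 kip

t_e = 0.707 × 0.4375 = 0.3093 in.
R_nwl = 0.6 × 90 × 0.3093 × 20 = 334.1 kip (longitudinal, 2 welds).
R_nwt = 0.6 × 90 × 0.3093 × 4.5 = 75.16 kip (transverse, base value).
(i) R_nwl + R_nwt = 409.2 kip; (ii) 0.85 R_nwl + 1.5 R_nwt = 396.7 kip.
R_n = max = 409.2 kip [governs: (i)]; φR_n = 306.9 kip.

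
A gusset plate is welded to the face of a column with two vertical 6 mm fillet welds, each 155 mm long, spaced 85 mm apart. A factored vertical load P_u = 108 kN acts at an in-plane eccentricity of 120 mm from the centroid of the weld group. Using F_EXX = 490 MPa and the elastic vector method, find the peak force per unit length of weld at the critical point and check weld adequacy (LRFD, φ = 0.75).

Total weld length L_w = 310 mm. Treat welds as unit-width lines.
Polar moment about centroid: J = 2[d³/12 + d(b/2)²] = 2[155³/12 + 155×42.5²] = 1181000 mm³.
Direct shear f_v = P/L_w = 108×10³ / 310 = 348.4 N/mm (vertical).
Torsion M = P·e = 108×10³ × 120 = 12960000 N·mm.
Critical point at (x, y) = (42.5, 77.5) from centroid. f_tx = M·y/J = 850.8 N/mm; f_ty = M·x/J = 466.5 N/mm.
Resultant f_max = √[f_tx² + (f_v + f_ty)²] = √[850.8² + (348.4 + 466.5)²] = 1178 N/mm.
Capacity per unit length: φr_n = 0.75 × 0.6 × 490 × (0.707 × 6) = 935.4 N/mm.
1178 > 935.4 → NOT adequate.

f_max ≈ 1180 N/mm; NOT adequate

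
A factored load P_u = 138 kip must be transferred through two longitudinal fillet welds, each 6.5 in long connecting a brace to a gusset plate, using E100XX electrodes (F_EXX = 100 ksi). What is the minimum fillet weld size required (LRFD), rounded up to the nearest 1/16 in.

Total weld length L = 13 in.
Required throat t_e = P_u / (φ × 0.6 F_EXX × L) = 138 / (0.75 × 0.6 × 100 × 13) = 0.2359 in.
Required leg w = t_e / 0.707 = 0.3337 in → use 3/8 in.

w = 3/8 in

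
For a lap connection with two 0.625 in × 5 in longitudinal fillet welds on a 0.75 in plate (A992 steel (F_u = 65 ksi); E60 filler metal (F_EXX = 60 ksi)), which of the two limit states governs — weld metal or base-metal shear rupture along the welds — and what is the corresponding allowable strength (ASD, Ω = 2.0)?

t_e = 0.707 × 0.625 = 0.4419 in; L = 10 in.
Weld metal: R_n/Ω = (1/2.0) × 0.6 × 60 × 0.4419 × 10 = 79.54 kips.
Base metal (shear rupture): R_n/Ω = (1/2.0) × 0.6 × 65 × 0.75 × 10 = 146.2 kips.
Governing: weld metal.

R_n/Ω ≈ 79.5 kips (weld metal governs)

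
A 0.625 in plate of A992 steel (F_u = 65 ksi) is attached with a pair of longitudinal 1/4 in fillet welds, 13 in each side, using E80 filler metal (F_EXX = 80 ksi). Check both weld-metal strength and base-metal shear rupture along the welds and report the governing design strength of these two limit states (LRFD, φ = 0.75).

t_e = 0.707 × 0.25 = 0.1767 in; L = 26 in.
Weld metal: φR_n = 0.75 × 0.6 × 80 × 0.1767 × 26 = 165.4 kip.
Base metal (shear rupture): φR_n = 0.75 × 0.6 × 65 × 0.625 × 26 = 475.3 kip.
Governing: weld metal.

φR_n ≈ 165 kip (weld metal governs)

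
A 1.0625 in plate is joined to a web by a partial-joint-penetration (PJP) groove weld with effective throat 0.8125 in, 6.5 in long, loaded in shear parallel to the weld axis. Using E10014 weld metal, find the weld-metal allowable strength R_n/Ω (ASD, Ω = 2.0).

R_n/Ω ≈ 158 kip

E100XX → F_EXX = 100 ksi.
Effective throat (given) t_e = 0.8125 in.
A_we = 0.8125 × 6.5 = 5.281 in².
F_nw = 0.6 F_EXX = 60 ksi.
R_n/Ω = (60 × 5.281) / 2.0 = 158.4 kip.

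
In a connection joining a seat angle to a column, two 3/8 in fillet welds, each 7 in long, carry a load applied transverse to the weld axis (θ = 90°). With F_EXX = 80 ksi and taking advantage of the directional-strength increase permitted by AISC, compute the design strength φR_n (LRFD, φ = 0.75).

t_e = 0.707 × 0.375 = 0.2651 in; A_we = 0.2651 × 14 = 3.712 in².
Directional factor: 1.0 + 0.5 sin^1.5(90°) = 1.5.
F_nw = 0.6 × 80 × 1.5 = 72 ksi.
φR_n = 0.75 × 72 × 3.712 = 200.4 kips.

φR_n ≈ 200 kips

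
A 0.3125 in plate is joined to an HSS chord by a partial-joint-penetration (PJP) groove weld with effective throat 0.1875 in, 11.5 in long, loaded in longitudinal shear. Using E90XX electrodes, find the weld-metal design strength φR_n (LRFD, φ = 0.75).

φR_n ≈ 87.3 kips

E90XX → F_EXX = 90 ksi.
Effective throat (given) t_e = 0.1875 in.
A_we = 0.1875 × 11.5 = 2.156 in².
F_nw = 0.6 F_EXX = 54 ksi.
φR_n = 0.75 × 54 × 2.156 = 87.33 kips.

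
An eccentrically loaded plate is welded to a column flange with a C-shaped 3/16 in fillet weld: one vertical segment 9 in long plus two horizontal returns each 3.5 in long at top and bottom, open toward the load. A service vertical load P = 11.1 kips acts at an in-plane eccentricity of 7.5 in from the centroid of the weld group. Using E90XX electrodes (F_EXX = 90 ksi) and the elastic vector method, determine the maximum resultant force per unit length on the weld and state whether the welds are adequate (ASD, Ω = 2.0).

f_max ≈ 2.41 kip/in; adequate

Total weld length L_w = 16 in. Treat welds as unit-width lines.
Centroid: x̄ = 2×3.5×1.75 / 16 = 0.7656 in from the vertical weld.
Polar moment about centroid: J = I_x + I_y = [9³/12 + 2×3.5×4.5²] + [9×0.7656² + 2(3.5³/12 + 3.5×0.9844²)] = 221.7 in³.
Direct shear f_v = P/L_w = 11.1 / 16 = 0.6937 kip/in (vertical).
Torsion M = P·e = 11.1 × 7.5 = 83.25 kip·in.
Critical point at (x, y) = (2.734, 4.5) from centroid. f_tx = M·y/J = 1.69 kip/in; f_ty = M·x/J = 1.027 kip/in.
Resultant f_max = √[f_tx² + (f_v + f_ty)²] = √[1.69² + (0.6937 + 1.027)²] = 2.412 kip/in.
Capacity per unit length: r_n/Ω = (1/2.0) × 0.6 × 90 × (0.707 × 0.1875) = 3.579 kip/in.
2.412 ≤ 3.579 → adequate.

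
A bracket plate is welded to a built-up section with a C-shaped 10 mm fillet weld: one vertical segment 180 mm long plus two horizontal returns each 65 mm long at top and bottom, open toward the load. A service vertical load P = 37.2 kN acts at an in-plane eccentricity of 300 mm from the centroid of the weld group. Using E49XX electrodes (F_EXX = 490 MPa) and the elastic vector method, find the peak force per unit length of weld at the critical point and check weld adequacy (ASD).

f_max ≈ 761 N/mm; adequate

Total weld length L_w = 310 mm. Treat welds as unit-width lines.
Centroid: x̄ = 2×65×32.5 / 310 = 13.63 mm from the vertical weld.
Polar moment about centroid: J = I_x + I_y = [180³/12 + 2×65×90²] + [180×13.63² + 2(65³/12 + 65×18.87²)] = 1665000 mm³.
Direct shear f_v = P/L_w = 37.2×10³ / 310 = 120 N/mm (vertical).
Torsion M = P·e = 37.2×10³ × 300 = 11160000 N·mm.
Critical point at (x, y) = (51.37, 90) from centroid. f_tx = M·y/J = 603.4 N/mm; f_ty = M·x/J = 344.4 N/mm.
Resultant f_max = √[f_tx² + (f_v + f_ty)²] = √[603.4² + (120 + 344.4)²] = 761.5 N/mm.
Capacity per unit length: r_n/Ω = (1/2.0) × 0.6 × 490 × (0.707 × 10) = 1039 N/mm.
761.5 ≤ 1039 → adequate.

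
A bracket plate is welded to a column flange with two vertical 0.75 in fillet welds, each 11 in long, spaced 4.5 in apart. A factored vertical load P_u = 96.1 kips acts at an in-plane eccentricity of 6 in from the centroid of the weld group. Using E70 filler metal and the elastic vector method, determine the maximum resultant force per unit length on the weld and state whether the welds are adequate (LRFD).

f_max ≈ 12.6 kip/in; adequate

E70XX → F_EXX = 70 ksi.
Total weld length L_w = 22 in. Treat welds as unit-width lines.
Polar moment about centroid: J = 2[d³/12 + d(b/2)²] = 2[11³/12 + 11×2.25²] = 333.2 in³.
Direct shear f_v = P/L_w = 96.1 / 22 = 4.368 kip/in (vertical).
Torsion M = P·e = 96.1 × 6 = 576.6 kip·in.
Critical point at (x, y) = (2.25, 5.5) from centroid. f_tx = M·y/J = 9.517 kip/in; f_ty = M·x/J = 3.894 kip/in.
Resultant f_max = √[f_tx² + (f_v + f_ty)²] = √[9.517² + (4.368 + 3.894)²] = 12.6 kip/in.
Capacity per unit length: φr_n = 0.75 × 0.6 × 70 × (0.707 × 0.75) = 16.7 kip/in.
12.6 ≤ 16.7 → adequate.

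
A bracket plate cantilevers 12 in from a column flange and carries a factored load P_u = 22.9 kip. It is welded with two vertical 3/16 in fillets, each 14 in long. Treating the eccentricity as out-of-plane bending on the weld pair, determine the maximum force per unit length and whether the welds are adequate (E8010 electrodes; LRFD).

E80XX → F_EXX = 80 ksi.
L_w = 2 × 14 = 28 in; section modulus (unit throat) S = 2 × L²/6 = 65.33 in².
Direct shear f_v = P/L_w = 22.9/28 = 0.8179 kip/in.
Moment M = P × e = 22.9 × 12 = 274.8 kip·in; bending f_b = M/S = 4.206 kip/in.
f_max = √(f_v² + f_b²) = √(0.8179² + 4.206²) = 4.285 kip/in.
φr_n = 0.75 × 0.6 × 80 × (0.707 × 0.1875) = 4.772 kip/in → adequate.

f_max ≈ 4.28 kip/in; adequate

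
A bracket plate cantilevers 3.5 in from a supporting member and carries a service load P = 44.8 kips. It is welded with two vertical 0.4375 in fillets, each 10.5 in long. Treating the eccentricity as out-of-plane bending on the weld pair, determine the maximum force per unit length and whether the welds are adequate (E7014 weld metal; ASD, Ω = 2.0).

E70XX → F_EXX = 70 ksi.
L_w = 2 × 10.5 = 21 in; section modulus (unit throat) S = 2 × L²/6 = 36.75 in².
Direct shear f_v = P/L_w = 44.8/21 = 2.133 kip/in.
Moment M = P × e = 44.8 × 3.5 = 156.8 kip·in; bending f_b = M/S = 4.267 kip/in.
f_max = √(f_v² + f_b²) = √(2.133² + 4.267²) = 4.77 kip/in.
r_n/Ω = (1/2.0) × 0.6 × 70 × (0.707 × 0.4375) = 6.496 kip/in → adequate.

f_max ≈ 4.77 kip/in; adequate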